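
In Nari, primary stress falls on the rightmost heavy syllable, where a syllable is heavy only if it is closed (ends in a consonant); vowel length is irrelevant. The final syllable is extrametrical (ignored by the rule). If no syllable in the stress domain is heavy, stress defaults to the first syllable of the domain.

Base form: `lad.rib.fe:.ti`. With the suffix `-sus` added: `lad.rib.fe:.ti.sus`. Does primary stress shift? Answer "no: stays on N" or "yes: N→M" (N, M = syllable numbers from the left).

Base `lad.rib.fe:.ti` (4 syllables):
  The final syllable (4, ti) is extrametrical; the stress domain is syllables 1–3.
  Weights: 1 lad H, 2 rib H, 3 fe: L.
  Heavy syllables in the domain: 1, 2. The rightmost is syllable 2 (rib).
  → primary stress on syllable 2.
Suffixed `lad.rib.fe:.ti.sus` (5 syllables):
  The final syllable (5, sus) is extrametrical; the stress domain is syllables 1–4.
  Weights: 1 lad H, 2 rib H, 3 fe: L, 4 ti L.
  Heavy syllables in the domain: 1, 2. The rightmost is syllable 2 (rib).
  → primary stress on syllable 2.

no: stays on 2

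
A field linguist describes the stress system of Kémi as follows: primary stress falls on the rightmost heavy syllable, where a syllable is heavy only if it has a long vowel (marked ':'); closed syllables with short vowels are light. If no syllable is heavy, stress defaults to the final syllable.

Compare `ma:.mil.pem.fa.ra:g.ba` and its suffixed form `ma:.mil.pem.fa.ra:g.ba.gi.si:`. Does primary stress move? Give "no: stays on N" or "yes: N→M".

Base `ma:.mil.pem.fa.ra:g.ba` (6 syllables):
  Weights: 1 ma: H, 2 mil L, 3 pem L, 4 fa L, 5 ra:g H, 6 ba L.
  Heavy syllables in the domain: 1, 5. The rightmost is syllable 5 (ra:g).
  → primary stress on syllable 5.
Suffixed `ma:.mil.pem.fa.ra:g.ba.gi.si:` (8 syllables):
  Weights: 1 ma: H, 2 mil L, 3 pem L, 4 fa L, 5 ra:g H, 6 ba L, 7 gi L, 8 si: H.
  Heavy syllables in the domain: 1, 5, 8. The rightmost is syllable 8 (si:).
  → primary stress on syllable 8.

yes: 5→8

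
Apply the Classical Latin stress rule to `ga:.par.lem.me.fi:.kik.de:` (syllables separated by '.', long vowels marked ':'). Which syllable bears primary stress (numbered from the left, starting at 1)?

Classical Latin: stress the penult if heavy (long vowel or closed), else the antepenult.
Weights: 5 fi: H, 6 kik H, 7 de: H.
The penult (syllable 6, kik) is heavy, so it takes stress.
Stress on syllable 6: ga:.par.lem.me.fi:.ˈkik.de:.

6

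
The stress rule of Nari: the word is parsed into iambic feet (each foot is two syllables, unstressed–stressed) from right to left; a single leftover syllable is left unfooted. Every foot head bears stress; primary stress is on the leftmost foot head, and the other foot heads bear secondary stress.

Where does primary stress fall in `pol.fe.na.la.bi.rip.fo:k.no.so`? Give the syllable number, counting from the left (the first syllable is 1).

Parse right to left into iambic (σˈσ) feet: pol (fe.ˈna) (la.ˈbi) (rip.ˈfo:k) (no.ˈso). Syllable 1 is left unfooted.
Foot heads (stressed positions): 3, 5, 7, 9.
End Rule Leftmost: primary stress on the leftmost head = syllable 3.
Primary stress: syllable 3 → pol.fe.ˈna.la.bi.rip.fo:k.no.so.

3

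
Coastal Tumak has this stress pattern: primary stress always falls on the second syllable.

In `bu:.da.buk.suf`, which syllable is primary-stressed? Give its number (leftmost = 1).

The word has 4 syllables; the second syllable is syllable 2 (da).
Primary stress: syllable 2 → bu:.ˈda.buk.suf.

2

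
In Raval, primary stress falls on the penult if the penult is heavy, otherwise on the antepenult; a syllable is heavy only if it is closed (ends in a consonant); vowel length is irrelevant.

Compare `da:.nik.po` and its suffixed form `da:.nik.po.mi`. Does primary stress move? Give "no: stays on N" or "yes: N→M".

Base `da:.nik.po` (3 syllables):
  Weights: 1 da: L, 2 nik H, 3 po L.
  The penult (syllable 2, nik) is heavy, so it takes stress.
  → primary stress on syllable 2.
Suffixed `da:.nik.po.mi` (4 syllables):
  Weights: 2 nik H, 3 po L, 4 mi L.
  The penult (syllable 3, po) is light, so stress falls on the antepenult (syllable 2, nik).
  → primary stress on syllable 2.

no: stays on 2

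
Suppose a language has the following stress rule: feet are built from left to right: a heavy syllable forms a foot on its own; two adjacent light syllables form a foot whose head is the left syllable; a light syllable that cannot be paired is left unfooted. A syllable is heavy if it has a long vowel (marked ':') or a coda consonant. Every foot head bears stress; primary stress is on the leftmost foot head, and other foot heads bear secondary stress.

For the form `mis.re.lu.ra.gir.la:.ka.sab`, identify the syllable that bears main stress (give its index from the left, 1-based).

1

Weights: 1 mis H, 2 re L, 3 lu L, 4 ra L, 5 gir H, 6 la: H, 7 ka L, 8 sab H.
Parse left to right (heavy = foot alone; LL = one foot; stranded L unfooted): (ˈmis) (ˈre.lu) ra (ˈgir) (ˈla:) ka (ˈsab).
Foot heads: 1, 2, 5, 6, 8.
Primary stress on the leftmost head = syllable 1.
Primary stress: syllable 1 → ˈmis.re.lu.ra.gir.la:.ka.sab.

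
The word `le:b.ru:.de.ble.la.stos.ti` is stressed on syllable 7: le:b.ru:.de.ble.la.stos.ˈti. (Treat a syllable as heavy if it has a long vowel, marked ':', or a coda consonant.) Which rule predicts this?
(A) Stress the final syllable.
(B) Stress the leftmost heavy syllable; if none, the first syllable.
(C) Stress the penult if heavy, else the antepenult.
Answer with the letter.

A

Rule A → syllable 7 ✓.
Rule B → syllable 1 (observed: 7).
Rule C → syllable 6 (observed: 7).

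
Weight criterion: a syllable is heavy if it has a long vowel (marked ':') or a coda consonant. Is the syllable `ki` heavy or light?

`ki`: short vowel, open (no coda). Short vowel, open → light.

light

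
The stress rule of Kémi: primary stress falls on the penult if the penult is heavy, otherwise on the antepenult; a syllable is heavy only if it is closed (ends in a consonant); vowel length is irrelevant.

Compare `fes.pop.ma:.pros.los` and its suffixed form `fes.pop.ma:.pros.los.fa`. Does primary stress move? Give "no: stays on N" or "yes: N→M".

yes: 4→5

Base `fes.pop.ma:.pros.los` (5 syllables):
  Weights: 3 ma: L, 4 pros H, 5 los H.
  The penult (syllable 4, pros) is heavy, so it takes stress.
  → primary stress on syllable 4.
Suffixed `fes.pop.ma:.pros.los.fa` (6 syllables):
  Weights: 4 pros H, 5 los H, 6 fa L.
  The penult (syllable 5, los) is heavy, so it takes stress.
  → primary stress on syllable 5.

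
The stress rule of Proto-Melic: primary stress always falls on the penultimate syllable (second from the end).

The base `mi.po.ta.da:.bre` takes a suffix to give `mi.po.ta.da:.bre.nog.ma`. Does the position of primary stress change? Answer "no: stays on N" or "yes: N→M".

yes: 4→6

Base `mi.po.ta.da:.bre` (5 syllables):
  The word has 5 syllables; the penultimate syllable (second from the end) is syllable 4 (da:).
  → primary stress on syllable 4.
Suffixed `mi.po.ta.da:.bre.nog.ma` (7 syllables):
  The word has 7 syllables; the penultimate syllable (second from the end) is syllable 6 (nog).
  → primary stress on syllable 6.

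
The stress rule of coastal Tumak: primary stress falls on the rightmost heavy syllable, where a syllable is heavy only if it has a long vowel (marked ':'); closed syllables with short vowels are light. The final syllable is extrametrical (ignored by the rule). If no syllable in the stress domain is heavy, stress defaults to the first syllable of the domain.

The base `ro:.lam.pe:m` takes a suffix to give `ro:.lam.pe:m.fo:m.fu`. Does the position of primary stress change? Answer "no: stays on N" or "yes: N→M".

Base `ro:.lam.pe:m` (3 syllables):
  The final syllable (3, pe:m) is extrametrical; the stress domain is syllables 1–2.
  Weights: 1 ro: H, 2 lam L.
  Heavy syllables in the domain: 1. The rightmost is syllable 1 (ro:).
  → primary stress on syllable 1.
Suffixed `ro:.lam.pe:m.fo:m.fu` (5 syllables):
  The final syllable (5, fu) is extrametrical; the stress domain is syllables 1–4.
  Weights: 1 ro: H, 2 lam L, 3 pe:m H, 4 fo:m H.
  Heavy syllables in the domain: 1, 3, 4. The rightmost is syllable 4 (fo:m).
  → primary stress on syllable 4.

yes: 1→4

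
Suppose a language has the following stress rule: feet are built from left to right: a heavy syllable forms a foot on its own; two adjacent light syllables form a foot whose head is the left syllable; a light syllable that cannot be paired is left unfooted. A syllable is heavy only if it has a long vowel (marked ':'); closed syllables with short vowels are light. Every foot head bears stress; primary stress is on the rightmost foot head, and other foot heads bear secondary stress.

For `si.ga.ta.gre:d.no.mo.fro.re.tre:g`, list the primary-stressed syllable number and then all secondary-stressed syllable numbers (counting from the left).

Weights: 1 si L, 2 ga L, 3 ta L, 4 gre:d H, 5 no L, 6 mo L, 7 fro L, 8 re L, 9 tre:g H.
Parse left to right (heavy = foot alone; LL = one foot; stranded L unfooted): (ˈsi.ga) ta (ˈgre:d) (ˈno.mo) (ˈfro.re) (ˈtre:g).
Foot heads: 1, 4, 5, 7, 9.
Primary stress on the rightmost head = syllable 9.
Secondary stress on 1, 4, 5, 7: ˌsi.ga.ta.ˌgre:d.ˌno.mo.ˌfro.re.ˈtre:g.

primary 9, secondary 1, 4, 5, 7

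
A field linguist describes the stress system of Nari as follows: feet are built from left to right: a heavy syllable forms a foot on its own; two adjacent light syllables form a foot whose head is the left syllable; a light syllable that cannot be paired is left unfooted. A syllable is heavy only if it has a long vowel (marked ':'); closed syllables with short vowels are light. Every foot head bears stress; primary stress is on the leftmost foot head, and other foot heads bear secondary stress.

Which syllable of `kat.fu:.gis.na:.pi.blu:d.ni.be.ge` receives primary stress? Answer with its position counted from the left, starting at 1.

2

Weights: 1 kat L, 2 fu: H, 3 gis L, 4 na: H, 5 pi L, 6 blu:d H, 7 ni L, 8 be L, 9 ge L.
Parse left to right (heavy = foot alone; LL = one foot; stranded L unfooted): kat (ˈfu:) gis (ˈna:) pi (ˈblu:d) (ˈni.be) ge.
Foot heads: 2, 4, 6, 7.
Primary stress on the leftmost head = syllable 2.
Primary stress: syllable 2 → kat.ˈfu:.gis.na:.pi.blu:d.ni.be.ge.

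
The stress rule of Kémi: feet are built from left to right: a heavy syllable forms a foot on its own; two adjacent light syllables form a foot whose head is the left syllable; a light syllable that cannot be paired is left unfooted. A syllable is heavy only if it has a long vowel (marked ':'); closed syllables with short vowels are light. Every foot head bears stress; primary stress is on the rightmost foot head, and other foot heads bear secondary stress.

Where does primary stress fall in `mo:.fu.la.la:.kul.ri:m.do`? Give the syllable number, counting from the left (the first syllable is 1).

Weights: 1 mo: H, 2 fu L, 3 la L, 4 la: H, 5 kul L, 6 ri:m H, 7 do L.
Parse left to right (heavy = foot alone; LL = one foot; stranded L unfooted): (ˈmo:) (ˈfu.la) (ˈla:) kul (ˈri:m) do.
Foot heads: 1, 2, 4, 6.
Primary stress on the rightmost head = syllable 6.
Primary stress: syllable 6 → mo:.fu.la.la:.kul.ˈri:m.do.

6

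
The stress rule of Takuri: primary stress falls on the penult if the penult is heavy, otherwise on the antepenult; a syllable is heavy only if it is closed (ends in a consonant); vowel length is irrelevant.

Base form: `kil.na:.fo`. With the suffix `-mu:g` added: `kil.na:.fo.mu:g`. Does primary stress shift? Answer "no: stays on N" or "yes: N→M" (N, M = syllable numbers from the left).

yes: 1→2

Base `kil.na:.fo` (3 syllables):
  Weights: 1 kil H, 2 na: L, 3 fo L.
  The penult (syllable 2, na:) is light, so stress falls on the antepenult (syllable 1, kil).
  → primary stress on syllable 1.
Suffixed `kil.na:.fo.mu:g` (4 syllables):
  Weights: 2 na: L, 3 fo L, 4 mu:g H.
  The penult (syllable 3, fo) is light, so stress falls on the antepenult (syllable 2, na:).
  → primary stress on syllable 2.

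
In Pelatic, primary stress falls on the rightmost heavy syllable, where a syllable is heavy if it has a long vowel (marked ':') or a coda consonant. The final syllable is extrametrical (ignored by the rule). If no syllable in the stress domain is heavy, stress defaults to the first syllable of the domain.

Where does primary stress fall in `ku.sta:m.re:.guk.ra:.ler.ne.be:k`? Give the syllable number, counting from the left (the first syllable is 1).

6

The final syllable (8, be:k) is extrametrical; the stress domain is syllables 1–7.
Weights: 1 ku L, 2 sta:m H, 3 re: H, 4 guk H, 5 ra: H, 6 ler H, 7 ne L.
Heavy syllables in the domain: 2, 3, 4, 5, 6. The rightmost is syllable 6 (ler).
Primary stress: syllable 6 → ku.sta:m.re:.guk.ra:.ˈler.ne.be:k.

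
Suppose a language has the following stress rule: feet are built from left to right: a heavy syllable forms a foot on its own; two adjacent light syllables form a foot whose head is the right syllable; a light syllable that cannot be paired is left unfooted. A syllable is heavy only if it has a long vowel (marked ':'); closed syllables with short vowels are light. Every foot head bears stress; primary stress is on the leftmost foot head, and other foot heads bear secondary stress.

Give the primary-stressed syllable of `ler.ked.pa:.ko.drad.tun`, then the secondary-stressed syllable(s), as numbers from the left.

primary 2, secondary 3, 5

Weights: 1 ler L, 2 ked L, 3 pa: H, 4 ko L, 5 drad L, 6 tun L.
Parse left to right (heavy = foot alone; LL = one foot; stranded L unfooted): (ler.ˈked) (ˈpa:) (ko.ˈdrad) tun.
Foot heads: 2, 3, 5.
Primary stress on the leftmost head = syllable 2.
Secondary stress on 3, 5: ler.ˈked.ˌpa:.ko.ˌdrad.tun.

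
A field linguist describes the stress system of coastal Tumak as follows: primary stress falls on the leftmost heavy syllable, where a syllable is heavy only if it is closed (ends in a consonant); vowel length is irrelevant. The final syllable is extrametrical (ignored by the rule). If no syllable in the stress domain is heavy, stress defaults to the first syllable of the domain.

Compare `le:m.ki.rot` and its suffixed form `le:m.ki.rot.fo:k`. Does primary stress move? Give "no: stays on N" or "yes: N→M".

no: stays on 1

Base `le:m.ki.rot` (3 syllables):
  The final syllable (3, rot) is extrametrical; the stress domain is syllables 1–2.
  Weights: 1 le:m H, 2 ki L.
  Heavy syllables in the domain: 1. The leftmost is syllable 1 (le:m).
  → primary stress on syllable 1.
Suffixed `le:m.ki.rot.fo:k` (4 syllables):
  The final syllable (4, fo:k) is extrametrical; the stress domain is syllables 1–3.
  Weights: 1 le:m H, 2 ki L, 3 rot H.
  Heavy syllables in the domain: 1, 3. The leftmost is syllable 1 (le:m).
  → primary stress on syllable 1.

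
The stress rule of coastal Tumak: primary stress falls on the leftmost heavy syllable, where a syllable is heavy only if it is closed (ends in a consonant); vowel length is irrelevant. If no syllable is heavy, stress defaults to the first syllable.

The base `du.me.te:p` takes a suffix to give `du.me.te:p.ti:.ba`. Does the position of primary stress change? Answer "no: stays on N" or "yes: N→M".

no: stays on 3

Base `du.me.te:p` (3 syllables):
  Weights: 1 du L, 2 me L, 3 te:p H.
  Heavy syllables in the domain: 3. The leftmost is syllable 3 (te:p).
  → primary stress on syllable 3.
Suffixed `du.me.te:p.ti:.ba` (5 syllables):
  Weights: 1 du L, 2 me L, 3 te:p H, 4 ti: L, 5 ba L.
  Heavy syllables in the domain: 3. The leftmost is syllable 3 (te:p).
  → primary stress on syllable 3.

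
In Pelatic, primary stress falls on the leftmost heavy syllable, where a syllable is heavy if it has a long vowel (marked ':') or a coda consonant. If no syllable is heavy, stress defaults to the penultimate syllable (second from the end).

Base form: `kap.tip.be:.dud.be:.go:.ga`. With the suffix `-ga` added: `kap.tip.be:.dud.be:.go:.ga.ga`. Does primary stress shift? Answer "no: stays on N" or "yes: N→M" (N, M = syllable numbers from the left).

Base `kap.tip.be:.dud.be:.go:.ga` (7 syllables):
  Weights: 1 kap H, 2 tip H, 3 be: H, 4 dud H, 5 be: H, 6 go: H, 7 ga L.
  Heavy syllables in the domain: 1, 2, 3, 4, 5, 6. The leftmost is syllable 1 (kap).
  → primary stress on syllable 1.
Suffixed `kap.tip.be:.dud.be:.go:.ga.ga` (8 syllables):
  Weights: 1 kap H, 2 tip H, 3 be: H, 4 dud H, 5 be: H, 6 go: H, 7 ga L, 8 ga L.
  Heavy syllables in the domain: 1, 2, 3, 4, 5, 6. The leftmost is syllable 1 (kap).
  → primary stress on syllable 1.

no: stays on 1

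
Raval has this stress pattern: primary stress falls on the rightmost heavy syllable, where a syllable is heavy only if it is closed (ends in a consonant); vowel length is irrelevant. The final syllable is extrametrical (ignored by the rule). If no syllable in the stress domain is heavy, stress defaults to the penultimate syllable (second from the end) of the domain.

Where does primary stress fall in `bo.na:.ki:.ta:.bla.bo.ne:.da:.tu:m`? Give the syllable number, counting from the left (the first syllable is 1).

The final syllable (9, tu:m) is extrametrical; the stress domain is syllables 1–8.
Weights: 1 bo L, 2 na: L, 3 ki: L, 4 ta: L, 5 bla L, 6 bo L, 7 ne: L, 8 da: L.
No heavy syllable in the domain; default to the penultimate syllable (second from the end) of the domain = syllable 7.
Primary stress: syllable 7 → bo.na:.ki:.ta:.bla.bo.ˈne:.da:.tu:m.

7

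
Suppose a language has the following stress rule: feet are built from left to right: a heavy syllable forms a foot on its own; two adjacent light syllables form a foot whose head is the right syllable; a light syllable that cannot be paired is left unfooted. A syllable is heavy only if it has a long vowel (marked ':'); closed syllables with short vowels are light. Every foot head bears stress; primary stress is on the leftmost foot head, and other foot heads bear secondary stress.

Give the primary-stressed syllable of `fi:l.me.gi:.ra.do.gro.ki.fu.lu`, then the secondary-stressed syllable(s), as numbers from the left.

Weights: 1 fi:l H, 2 me L, 3 gi: H, 4 ra L, 5 do L, 6 gro L, 7 ki L, 8 fu L, 9 lu L.
Parse left to right (heavy = foot alone; LL = one foot; stranded L unfooted): (ˈfi:l) me (ˈgi:) (ra.ˈdo) (gro.ˈki) (fu.ˈlu).
Foot heads: 1, 3, 5, 7, 9.
Primary stress on the leftmost head = syllable 1.
Secondary stress on 3, 5, 7, 9: ˈfi:l.me.ˌgi:.ra.ˌdo.gro.ˌki.fu.ˌlu.

primary 1, secondary 3, 5, 7, 9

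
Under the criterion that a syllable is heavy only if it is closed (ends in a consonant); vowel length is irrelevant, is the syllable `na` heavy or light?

light

`na`: short vowel, open (no coda). Open (no coda) → light.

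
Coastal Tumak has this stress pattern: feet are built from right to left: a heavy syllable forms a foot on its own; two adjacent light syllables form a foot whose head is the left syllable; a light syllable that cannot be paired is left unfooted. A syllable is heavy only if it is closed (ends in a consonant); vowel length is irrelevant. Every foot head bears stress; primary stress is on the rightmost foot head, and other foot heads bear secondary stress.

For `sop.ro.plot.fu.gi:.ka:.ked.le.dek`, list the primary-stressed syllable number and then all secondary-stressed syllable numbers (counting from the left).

primary 9, secondary 1, 3, 5, 7

Weights: 1 sop H, 2 ro L, 3 plot H, 4 fu L, 5 gi: L, 6 ka: L, 7 ked H, 8 le L, 9 dek H.
Parse right to left (heavy = foot alone; LL = one foot; stranded L unfooted): (ˈsop) ro (ˈplot) fu (ˈgi:.ka:) (ˈked) le (ˈdek).
Foot heads: 1, 3, 5, 7, 9.
Primary stress on the rightmost head = syllable 9.
Secondary stress on 1, 3, 5, 7: ˌsop.ro.ˌplot.fu.ˌgi:.ka:.ˌked.le.ˈdek.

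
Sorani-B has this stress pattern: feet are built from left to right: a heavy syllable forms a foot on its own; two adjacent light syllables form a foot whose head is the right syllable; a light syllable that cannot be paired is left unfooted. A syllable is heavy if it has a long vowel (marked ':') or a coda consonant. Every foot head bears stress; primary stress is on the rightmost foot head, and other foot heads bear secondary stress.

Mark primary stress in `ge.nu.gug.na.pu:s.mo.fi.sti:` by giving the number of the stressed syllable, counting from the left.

Weights: 1 ge L, 2 nu L, 3 gug H, 4 na L, 5 pu:s H, 6 mo L, 7 fi L, 8 sti: H.
Parse left to right (heavy = foot alone; LL = one foot; stranded L unfooted): (ge.ˈnu) (ˈgug) na (ˈpu:s) (mo.ˈfi) (ˈsti:).
Foot heads: 2, 3, 5, 7, 8.
Primary stress on the rightmost head = syllable 8.
Primary stress: syllable 8 → ge.nu.gug.na.pu:s.mo.fi.ˈsti:.

8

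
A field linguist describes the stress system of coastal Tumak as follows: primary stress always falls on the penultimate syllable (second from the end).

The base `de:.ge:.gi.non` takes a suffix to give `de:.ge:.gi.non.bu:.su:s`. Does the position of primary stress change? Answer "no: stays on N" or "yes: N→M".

Base `de:.ge:.gi.non` (4 syllables):
  The word has 4 syllables; the penultimate syllable (second from the end) is syllable 3 (gi).
  → primary stress on syllable 3.
Suffixed `de:.ge:.gi.non.bu:.su:s` (6 syllables):
  The word has 6 syllables; the penultimate syllable (second from the end) is syllable 5 (bu:).
  → primary stress on syllable 5.

yes: 3→5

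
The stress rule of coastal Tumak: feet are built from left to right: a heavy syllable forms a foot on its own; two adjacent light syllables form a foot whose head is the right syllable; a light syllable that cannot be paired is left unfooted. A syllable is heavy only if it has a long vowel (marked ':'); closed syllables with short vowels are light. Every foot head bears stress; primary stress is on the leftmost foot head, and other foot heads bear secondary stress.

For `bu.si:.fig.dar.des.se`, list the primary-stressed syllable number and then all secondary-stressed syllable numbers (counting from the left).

primary 2, secondary 4, 6

Weights: 1 bu L, 2 si: H, 3 fig L, 4 dar L, 5 des L, 6 se L.
Parse left to right (heavy = foot alone; LL = one foot; stranded L unfooted): bu (ˈsi:) (fig.ˈdar) (des.ˈse).
Foot heads: 2, 4, 6.
Primary stress on the leftmost head = syllable 2.
Secondary stress on 4, 6: bu.ˈsi:.fig.ˌdar.des.ˌse.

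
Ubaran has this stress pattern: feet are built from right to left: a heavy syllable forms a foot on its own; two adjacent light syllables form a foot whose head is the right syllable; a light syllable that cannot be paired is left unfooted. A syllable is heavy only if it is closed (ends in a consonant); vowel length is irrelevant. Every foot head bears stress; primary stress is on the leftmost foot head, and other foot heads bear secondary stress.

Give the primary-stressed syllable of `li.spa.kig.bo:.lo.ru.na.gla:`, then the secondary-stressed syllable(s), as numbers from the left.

primary 2, secondary 3, 6, 8

Weights: 1 li L, 2 spa L, 3 kig H, 4 bo: L, 5 lo L, 6 ru L, 7 na L, 8 gla: L.
Parse right to left (heavy = foot alone; LL = one foot; stranded L unfooted): (li.ˈspa) (ˈkig) bo: (lo.ˈru) (na.ˈgla:).
Foot heads: 2, 3, 6, 8.
Primary stress on the leftmost head = syllable 2.
Secondary stress on 3, 6, 8: li.ˈspa.ˌkig.bo:.lo.ˌru.na.ˌgla:.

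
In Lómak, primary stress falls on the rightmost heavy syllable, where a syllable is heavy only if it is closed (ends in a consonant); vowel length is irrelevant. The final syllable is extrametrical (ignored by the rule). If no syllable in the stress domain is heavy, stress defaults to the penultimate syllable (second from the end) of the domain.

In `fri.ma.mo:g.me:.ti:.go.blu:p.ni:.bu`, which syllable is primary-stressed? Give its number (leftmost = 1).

The final syllable (9, bu) is extrametrical; the stress domain is syllables 1–8.
Weights: 1 fri L, 2 ma L, 3 mo:g H, 4 me: L, 5 ti: L, 6 go L, 7 blu:p H, 8 ni: L.
Heavy syllables in the domain: 3, 7. The rightmost is syllable 7 (blu:p).
Primary stress: syllable 7 → fri.ma.mo:g.me:.ti:.go.ˈblu:p.ni:.bu.

7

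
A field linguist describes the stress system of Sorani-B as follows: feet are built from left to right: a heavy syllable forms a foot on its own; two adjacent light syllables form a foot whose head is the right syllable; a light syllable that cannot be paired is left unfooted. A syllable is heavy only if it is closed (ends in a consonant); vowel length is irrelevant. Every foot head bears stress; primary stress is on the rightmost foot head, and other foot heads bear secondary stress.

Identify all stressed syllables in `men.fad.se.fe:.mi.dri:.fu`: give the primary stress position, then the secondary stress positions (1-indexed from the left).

Weights: 1 men H, 2 fad H, 3 se L, 4 fe: L, 5 mi L, 6 dri: L, 7 fu L.
Parse left to right (heavy = foot alone; LL = one foot; stranded L unfooted): (ˈmen) (ˈfad) (se.ˈfe:) (mi.ˈdri:) fu.
Foot heads: 1, 2, 4, 6.
Primary stress on the rightmost head = syllable 6.
Secondary stress on 1, 2, 4: ˌmen.ˌfad.se.ˌfe:.mi.ˈdri:.fu.

primary 6, secondary 1, 2, 4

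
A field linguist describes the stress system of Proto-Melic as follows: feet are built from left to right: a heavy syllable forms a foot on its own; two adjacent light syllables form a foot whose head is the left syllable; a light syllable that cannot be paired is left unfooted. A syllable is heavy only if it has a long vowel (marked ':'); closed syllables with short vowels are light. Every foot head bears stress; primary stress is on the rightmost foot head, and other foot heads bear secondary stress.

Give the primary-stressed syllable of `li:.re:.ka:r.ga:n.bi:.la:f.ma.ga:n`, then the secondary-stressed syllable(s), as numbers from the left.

primary 8, secondary 1, 2, 3, 4, 5, 6

Weights: 1 li: H, 2 re: H, 3 ka:r H, 4 ga:n H, 5 bi: H, 6 la:f H, 7 ma L, 8 ga:n H.
Parse left to right (heavy = foot alone; LL = one foot; stranded L unfooted): (ˈli:) (ˈre:) (ˈka:r) (ˈga:n) (ˈbi:) (ˈla:f) ma (ˈga:n).
Foot heads: 1, 2, 3, 4, 5, 6, 8.
Primary stress on the rightmost head = syllable 8.
Secondary stress on 1, 2, 3, 4, 5, 6: ˌli:.ˌre:.ˌka:r.ˌga:n.ˌbi:.ˌla:f.ma.ˈga:n.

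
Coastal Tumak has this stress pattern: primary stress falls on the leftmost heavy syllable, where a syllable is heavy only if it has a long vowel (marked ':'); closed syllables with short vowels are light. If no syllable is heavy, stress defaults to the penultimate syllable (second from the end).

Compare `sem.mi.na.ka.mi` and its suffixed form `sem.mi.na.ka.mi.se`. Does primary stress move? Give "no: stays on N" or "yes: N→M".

Base `sem.mi.na.ka.mi` (5 syllables):
  Weights: 1 sem L, 2 mi L, 3 na L, 4 ka L, 5 mi L.
  No heavy syllable in the domain; default to the penultimate syllable (second from the end) = syllable 4.
  → primary stress on syllable 4.
Suffixed `sem.mi.na.ka.mi.se` (6 syllables):
  Weights: 1 sem L, 2 mi L, 3 na L, 4 ka L, 5 mi L, 6 se L.
  No heavy syllable in the domain; default to the penultimate syllable (second from the end) = syllable 5.
  → primary stress on syllable 5.

yes: 4→5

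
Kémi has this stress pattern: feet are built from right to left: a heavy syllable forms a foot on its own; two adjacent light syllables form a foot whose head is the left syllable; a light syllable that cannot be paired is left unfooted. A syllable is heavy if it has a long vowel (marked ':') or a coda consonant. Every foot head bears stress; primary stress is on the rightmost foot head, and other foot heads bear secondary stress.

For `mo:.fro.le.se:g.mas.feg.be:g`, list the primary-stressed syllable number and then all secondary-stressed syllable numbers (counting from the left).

Weights: 1 mo: H, 2 fro L, 3 le L, 4 se:g H, 5 mas H, 6 feg H, 7 be:g H.
Parse right to left (heavy = foot alone; LL = one foot; stranded L unfooted): (ˈmo:) (ˈfro.le) (ˈse:g) (ˈmas) (ˈfeg) (ˈbe:g).
Foot heads: 1, 2, 4, 5, 6, 7.
Primary stress on the rightmost head = syllable 7.
Secondary stress on 1, 2, 4, 5, 6: ˌmo:.ˌfro.le.ˌse:g.ˌmas.ˌfeg.ˈbe:g.

primary 7, secondary 1, 2, 4, 5, 6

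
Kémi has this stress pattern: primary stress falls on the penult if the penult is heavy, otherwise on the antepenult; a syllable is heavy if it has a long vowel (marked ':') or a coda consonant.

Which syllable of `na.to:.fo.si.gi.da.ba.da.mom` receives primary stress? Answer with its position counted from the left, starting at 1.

Weights: 7 ba L, 8 da L, 9 mom H.
The penult (syllable 8, da) is light, so stress falls on the antepenult (syllable 7, ba).
Primary stress: syllable 7 → na.to:.fo.si.gi.da.ˈba.da.mom.

7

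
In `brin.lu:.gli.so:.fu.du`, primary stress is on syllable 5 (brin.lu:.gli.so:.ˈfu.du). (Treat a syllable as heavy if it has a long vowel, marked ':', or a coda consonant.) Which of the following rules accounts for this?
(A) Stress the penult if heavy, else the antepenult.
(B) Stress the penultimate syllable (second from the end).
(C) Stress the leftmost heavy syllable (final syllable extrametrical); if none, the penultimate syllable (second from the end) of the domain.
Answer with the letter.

B

Rule A → syllable 4 (observed: 5).
Rule B → syllable 5 ✓.
Rule C → syllable 1 (observed: 5).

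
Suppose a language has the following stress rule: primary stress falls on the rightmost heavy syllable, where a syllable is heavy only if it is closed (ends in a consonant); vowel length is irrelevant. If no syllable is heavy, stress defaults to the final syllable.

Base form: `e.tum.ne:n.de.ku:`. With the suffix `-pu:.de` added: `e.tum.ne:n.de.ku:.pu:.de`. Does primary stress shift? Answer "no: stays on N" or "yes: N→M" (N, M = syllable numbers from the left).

Base `e.tum.ne:n.de.ku:` (5 syllables):
  Weights: 1 e L, 2 tum H, 3 ne:n H, 4 de L, 5 ku: L.
  Heavy syllables in the domain: 2, 3. The rightmost is syllable 3 (ne:n).
  → primary stress on syllable 3.
Suffixed `e.tum.ne:n.de.ku:.pu:.de` (7 syllables):
  Weights: 1 e L, 2 tum H, 3 ne:n H, 4 de L, 5 ku: L, 6 pu: L, 7 de L.
  Heavy syllables in the domain: 2, 3. The rightmost is syllable 3 (ne:n).
  → primary stress on syllable 3.

no: stays on 3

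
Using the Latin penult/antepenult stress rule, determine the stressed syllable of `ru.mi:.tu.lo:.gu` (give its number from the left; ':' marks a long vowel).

Classical Latin: stress the penult if heavy (long vowel or closed), else the antepenult.
Weights: 3 tu L, 4 lo: H, 5 gu L.
The penult (syllable 4, lo:) is heavy, so it takes stress.
Stress on syllable 4: ru.mi:.tu.ˈlo:.gu.

4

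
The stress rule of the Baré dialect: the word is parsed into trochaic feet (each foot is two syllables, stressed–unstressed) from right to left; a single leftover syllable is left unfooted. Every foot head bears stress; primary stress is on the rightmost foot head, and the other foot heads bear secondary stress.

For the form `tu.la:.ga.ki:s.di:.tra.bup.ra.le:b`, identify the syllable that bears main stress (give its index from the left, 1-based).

Parse right to left into trochaic (ˈσσ) feet: tu (ˈla:.ga) (ˈki:s.di:) (ˈtra.bup) (ˈra.le:b). Syllable 1 is left unfooted.
Foot heads (stressed positions): 2, 4, 6, 8.
End Rule Rightmost: primary stress on the rightmost head = syllable 8.
Primary stress: syllable 8 → tu.la:.ga.ki:s.di:.tra.bup.ˈra.le:b.

8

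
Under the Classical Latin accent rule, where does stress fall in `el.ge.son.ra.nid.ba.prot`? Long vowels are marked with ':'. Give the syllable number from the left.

Classical Latin: stress the penult if heavy (long vowel or closed), else the antepenult.
Weights: 5 nid H, 6 ba L, 7 prot H.
The penult (syllable 6, ba) is light, so stress falls on the antepenult (syllable 5, nid).
Stress on syllable 5: el.ge.son.ra.ˈnid.ba.prot.

5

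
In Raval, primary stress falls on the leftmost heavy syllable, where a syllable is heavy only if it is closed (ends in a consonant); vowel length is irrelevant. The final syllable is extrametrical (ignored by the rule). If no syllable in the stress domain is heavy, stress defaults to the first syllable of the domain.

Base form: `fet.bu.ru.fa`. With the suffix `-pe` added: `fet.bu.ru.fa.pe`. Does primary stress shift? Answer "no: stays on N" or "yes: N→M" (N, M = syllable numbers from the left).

no: stays on 1

Base `fet.bu.ru.fa` (4 syllables):
  The final syllable (4, fa) is extrametrical; the stress domain is syllables 1–3.
  Weights: 1 fet H, 2 bu L, 3 ru L.
  Heavy syllables in the domain: 1. The leftmost is syllable 1 (fet).
  → primary stress on syllable 1.
Suffixed `fet.bu.ru.fa.pe` (5 syllables):
  The final syllable (5, pe) is extrametrical; the stress domain is syllables 1–4.
  Weights: 1 fet H, 2 bu L, 3 ru L, 4 fa L.
  Heavy syllables in the domain: 1. The leftmost is syllable 1 (fet).
  → primary stress on syllable 1.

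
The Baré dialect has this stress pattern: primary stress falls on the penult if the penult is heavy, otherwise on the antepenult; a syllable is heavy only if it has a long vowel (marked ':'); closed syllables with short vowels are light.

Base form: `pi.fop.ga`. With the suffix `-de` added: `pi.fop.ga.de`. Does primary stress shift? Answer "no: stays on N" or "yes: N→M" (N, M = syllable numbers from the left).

Base `pi.fop.ga` (3 syllables):
  Weights: 1 pi L, 2 fop L, 3 ga L.
  The penult (syllable 2, fop) is light, so stress falls on the antepenult (syllable 1, pi).
  → primary stress on syllable 1.
Suffixed `pi.fop.ga.de` (4 syllables):
  Weights: 2 fop L, 3 ga L, 4 de L.
  The penult (syllable 3, ga) is light, so stress falls on the antepenult (syllable 2, fop).
  → primary stress on syllable 2.

yes: 1→2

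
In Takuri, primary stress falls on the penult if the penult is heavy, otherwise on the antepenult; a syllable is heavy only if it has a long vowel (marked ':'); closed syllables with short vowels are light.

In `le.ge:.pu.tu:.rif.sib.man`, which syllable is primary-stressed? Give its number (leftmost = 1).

Weights: 5 rif L, 6 sib L, 7 man L.
The penult (syllable 6, sib) is light, so stress falls on the antepenult (syllable 5, rif).
Primary stress: syllable 5 → le.ge:.pu.tu:.ˈrif.sib.man.

5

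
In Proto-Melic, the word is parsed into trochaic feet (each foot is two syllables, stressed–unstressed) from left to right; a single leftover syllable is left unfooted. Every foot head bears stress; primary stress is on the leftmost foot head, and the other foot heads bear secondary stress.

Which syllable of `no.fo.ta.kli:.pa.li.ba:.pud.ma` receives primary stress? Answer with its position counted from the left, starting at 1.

1

Parse left to right into trochaic (ˈσσ) feet: (ˈno.fo) (ˈta.kli:) (ˈpa.li) (ˈba:.pud) ma. Syllable 9 is left unfooted.
Foot heads (stressed positions): 1, 3, 5, 7.
End Rule Leftmost: primary stress on the leftmost head = syllable 1.
Primary stress: syllable 1 → ˈno.fo.ta.kli:.pa.li.ba:.pud.ma.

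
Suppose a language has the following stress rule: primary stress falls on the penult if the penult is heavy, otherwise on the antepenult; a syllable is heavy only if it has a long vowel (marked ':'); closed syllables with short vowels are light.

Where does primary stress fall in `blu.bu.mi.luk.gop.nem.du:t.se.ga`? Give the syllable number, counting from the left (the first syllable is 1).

7

Weights: 7 du:t H, 8 se L, 9 ga L.
The penult (syllable 8, se) is light, so stress falls on the antepenult (syllable 7, du:t).
Primary stress: syllable 7 → blu.bu.mi.luk.gop.nem.ˈdu:t.se.ga.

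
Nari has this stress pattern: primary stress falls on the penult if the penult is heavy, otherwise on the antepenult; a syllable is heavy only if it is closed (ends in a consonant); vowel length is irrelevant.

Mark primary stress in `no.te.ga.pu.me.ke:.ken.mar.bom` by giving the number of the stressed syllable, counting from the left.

8

Weights: 7 ken H, 8 mar H, 9 bom H.
The penult (syllable 8, mar) is heavy, so it takes stress.
Primary stress: syllable 8 → no.te.ga.pu.me.ke:.ken.ˈmar.bom.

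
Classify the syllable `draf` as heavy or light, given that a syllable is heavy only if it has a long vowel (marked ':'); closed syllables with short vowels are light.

`draf`: short vowel, closed (coda /f/). Short vowel → light.

light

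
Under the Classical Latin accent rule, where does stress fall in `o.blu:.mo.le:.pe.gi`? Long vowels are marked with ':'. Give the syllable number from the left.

Classical Latin: stress the penult if heavy (long vowel or closed), else the antepenult.
Weights: 4 le: H, 5 pe L, 6 gi L.
The penult (syllable 5, pe) is light, so stress falls on the antepenult (syllable 4, le:).
Stress on syllable 4: o.blu:.mo.ˈle:.pe.gi.

4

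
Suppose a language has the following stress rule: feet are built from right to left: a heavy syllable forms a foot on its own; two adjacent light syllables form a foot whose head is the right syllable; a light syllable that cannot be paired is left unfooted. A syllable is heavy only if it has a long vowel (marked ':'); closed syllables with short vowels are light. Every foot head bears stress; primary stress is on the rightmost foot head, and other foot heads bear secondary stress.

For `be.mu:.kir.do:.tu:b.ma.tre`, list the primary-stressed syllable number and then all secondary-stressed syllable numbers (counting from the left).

Weights: 1 be L, 2 mu: H, 3 kir L, 4 do: H, 5 tu:b H, 6 ma L, 7 tre L.
Parse right to left (heavy = foot alone; LL = one foot; stranded L unfooted): be (ˈmu:) kir (ˈdo:) (ˈtu:b) (ma.ˈtre).
Foot heads: 2, 4, 5, 7.
Primary stress on the rightmost head = syllable 7.
Secondary stress on 2, 4, 5: be.ˌmu:.kir.ˌdo:.ˌtu:b.ma.ˈtre.

primary 7, secondary 2, 4, 5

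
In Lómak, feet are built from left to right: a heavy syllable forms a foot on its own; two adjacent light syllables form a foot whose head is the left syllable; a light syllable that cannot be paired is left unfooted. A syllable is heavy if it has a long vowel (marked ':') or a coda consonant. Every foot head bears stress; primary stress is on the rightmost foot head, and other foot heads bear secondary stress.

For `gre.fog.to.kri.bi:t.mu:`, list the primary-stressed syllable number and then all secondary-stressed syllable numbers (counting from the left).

primary 6, secondary 2, 3, 5

Weights: 1 gre L, 2 fog H, 3 to L, 4 kri L, 5 bi:t H, 6 mu: H.
Parse left to right (heavy = foot alone; LL = one foot; stranded L unfooted): gre (ˈfog) (ˈto.kri) (ˈbi:t) (ˈmu:).
Foot heads: 2, 3, 5, 6.
Primary stress on the rightmost head = syllable 6.
Secondary stress on 2, 3, 5: gre.ˌfog.ˌto.kri.ˌbi:t.ˈmu:.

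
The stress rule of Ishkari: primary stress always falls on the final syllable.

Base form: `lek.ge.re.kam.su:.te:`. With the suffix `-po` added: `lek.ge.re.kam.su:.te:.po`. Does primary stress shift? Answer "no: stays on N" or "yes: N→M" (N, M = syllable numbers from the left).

Base `lek.ge.re.kam.su:.te:` (6 syllables):
  The word has 6 syllables; the final syllable is syllable 6 (te:).
  → primary stress on syllable 6.
Suffixed `lek.ge.re.kam.su:.te:.po` (7 syllables):
  The word has 7 syllables; the final syllable is syllable 7 (po).
  → primary stress on syllable 7.

yes: 6→7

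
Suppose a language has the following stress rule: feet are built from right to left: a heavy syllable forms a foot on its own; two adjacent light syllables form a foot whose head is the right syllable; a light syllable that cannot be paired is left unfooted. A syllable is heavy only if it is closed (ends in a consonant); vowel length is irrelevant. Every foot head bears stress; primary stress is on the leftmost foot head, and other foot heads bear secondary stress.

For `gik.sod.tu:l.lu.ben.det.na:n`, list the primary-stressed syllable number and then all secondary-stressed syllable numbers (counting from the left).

primary 1, secondary 2, 3, 5, 6, 7

Weights: 1 gik H, 2 sod H, 3 tu:l H, 4 lu L, 5 ben H, 6 det H, 7 na:n H.
Parse right to left (heavy = foot alone; LL = one foot; stranded L unfooted): (ˈgik) (ˈsod) (ˈtu:l) lu (ˈben) (ˈdet) (ˈna:n).
Foot heads: 1, 2, 3, 5, 6, 7.
Primary stress on the leftmost head = syllable 1.
Secondary stress on 2, 3, 5, 6, 7: ˈgik.ˌsod.ˌtu:l.lu.ˌben.ˌdet.ˌna:n.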